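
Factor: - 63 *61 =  - 3^2*7^1*61^1=- 3843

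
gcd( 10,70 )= 10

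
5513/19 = 290 + 3/19 = 290.16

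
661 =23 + 638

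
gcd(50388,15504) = 3876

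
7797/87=89+ 18/29=89.62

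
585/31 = 18 +27/31 = 18.87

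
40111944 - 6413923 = 33698021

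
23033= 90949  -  67916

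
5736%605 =291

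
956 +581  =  1537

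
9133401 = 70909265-61775864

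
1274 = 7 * 182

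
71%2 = 1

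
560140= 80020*7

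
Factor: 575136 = 2^5 * 3^2*1997^1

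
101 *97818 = 9879618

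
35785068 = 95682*374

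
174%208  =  174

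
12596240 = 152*82870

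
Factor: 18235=5^1 * 7^1*521^1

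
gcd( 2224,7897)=1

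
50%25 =0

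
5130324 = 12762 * 402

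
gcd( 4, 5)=1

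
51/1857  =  17/619 = 0.03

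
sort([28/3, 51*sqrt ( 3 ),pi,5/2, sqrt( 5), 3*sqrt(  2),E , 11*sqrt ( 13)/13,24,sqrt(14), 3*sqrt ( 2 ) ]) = [ sqrt ( 5),5/2, E, 11*sqrt( 13)/13, pi,sqrt(14 ) , 3 * sqrt ( 2),3*sqrt(2), 28/3,  24,  51  *sqrt( 3) ]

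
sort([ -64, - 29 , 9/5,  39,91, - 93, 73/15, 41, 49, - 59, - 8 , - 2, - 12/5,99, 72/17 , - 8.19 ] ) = [ - 93, - 64, - 59, - 29, - 8.19 , - 8, - 12/5, - 2, 9/5, 72/17, 73/15,39, 41 , 49, 91, 99]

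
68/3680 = 17/920 = 0.02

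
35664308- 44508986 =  - 8844678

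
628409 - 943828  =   - 315419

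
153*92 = 14076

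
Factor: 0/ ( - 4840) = 0=0^1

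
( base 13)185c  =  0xE2A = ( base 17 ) c95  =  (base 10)3626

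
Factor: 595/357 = 5/3 = 3^( - 1 ) * 5^1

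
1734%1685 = 49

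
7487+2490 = 9977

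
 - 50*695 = - 34750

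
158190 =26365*6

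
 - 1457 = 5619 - 7076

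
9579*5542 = 53086818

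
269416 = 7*38488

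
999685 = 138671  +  861014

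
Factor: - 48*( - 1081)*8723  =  452619024 = 2^4*3^1 * 11^1*13^1*23^1*47^1*61^1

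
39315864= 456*86219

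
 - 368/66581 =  - 1+66213/66581 =- 0.01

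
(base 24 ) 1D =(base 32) 15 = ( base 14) 29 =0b100101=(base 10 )37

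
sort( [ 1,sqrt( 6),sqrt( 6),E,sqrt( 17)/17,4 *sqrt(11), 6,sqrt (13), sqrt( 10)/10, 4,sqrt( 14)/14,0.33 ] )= [sqrt( 17)/17,  sqrt( 14 )/14, sqrt( 10 ) /10,0.33,1,sqrt (6),  sqrt( 6 ), E, sqrt( 13 ), 4,6, 4*sqrt( 11 ) ]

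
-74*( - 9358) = 692492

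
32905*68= 2237540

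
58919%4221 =4046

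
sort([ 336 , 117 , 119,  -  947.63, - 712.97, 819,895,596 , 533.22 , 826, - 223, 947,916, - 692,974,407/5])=[ - 947.63, - 712.97, - 692, - 223 , 407/5,117 , 119 , 336,533.22  ,  596,  819,826,895,  916,947, 974 ] 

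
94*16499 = 1550906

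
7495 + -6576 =919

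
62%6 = 2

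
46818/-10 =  - 4682 + 1/5 = - 4681.80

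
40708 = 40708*1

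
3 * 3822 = 11466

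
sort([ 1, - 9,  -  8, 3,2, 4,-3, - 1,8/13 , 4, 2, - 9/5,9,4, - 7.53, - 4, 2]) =[ - 9,  -  8, - 7.53,  -  4, - 3,-9/5, - 1,  8/13, 1, 2,2,2, 3, 4,4,4,9]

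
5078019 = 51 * 99569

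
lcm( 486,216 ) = 1944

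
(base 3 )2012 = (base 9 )65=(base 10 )59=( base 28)23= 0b111011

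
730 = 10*73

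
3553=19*187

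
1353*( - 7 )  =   - 9471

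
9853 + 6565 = 16418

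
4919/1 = 4919 = 4919.00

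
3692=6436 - 2744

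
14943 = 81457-66514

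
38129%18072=1985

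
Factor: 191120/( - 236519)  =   - 2^4*5^1 * 2389^1 * 236519^( - 1) 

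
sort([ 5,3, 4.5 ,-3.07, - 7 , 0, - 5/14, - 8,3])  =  [ -8, - 7, - 3.07, - 5/14, 0,3, 3, 4.5, 5]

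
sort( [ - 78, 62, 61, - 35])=[ - 78 , - 35, 61, 62] 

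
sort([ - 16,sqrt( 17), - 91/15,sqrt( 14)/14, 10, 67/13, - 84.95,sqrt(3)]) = [ - 84.95 , - 16, -91/15, sqrt ( 14)/14 , sqrt( 3),sqrt( 17),67/13,  10]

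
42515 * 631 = 26826965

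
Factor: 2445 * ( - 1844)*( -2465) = 2^2*3^1*5^2*17^1 * 29^1*163^1*461^1=11113649700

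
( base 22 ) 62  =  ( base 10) 134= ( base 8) 206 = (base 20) 6e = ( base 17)7F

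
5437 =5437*1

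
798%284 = 230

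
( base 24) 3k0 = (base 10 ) 2208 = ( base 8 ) 4240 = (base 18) 6ec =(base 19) 624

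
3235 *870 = 2814450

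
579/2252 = 579/2252 = 0.26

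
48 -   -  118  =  166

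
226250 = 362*625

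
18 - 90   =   - 72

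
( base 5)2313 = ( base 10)333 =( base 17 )12a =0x14D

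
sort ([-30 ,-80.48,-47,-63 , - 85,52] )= [-85 , - 80.48, - 63,- 47, - 30,52 ] 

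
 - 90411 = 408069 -498480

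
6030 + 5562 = 11592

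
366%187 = 179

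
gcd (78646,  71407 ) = 1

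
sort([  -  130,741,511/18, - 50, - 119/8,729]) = [-130, - 50,-119/8,511/18,729,741] 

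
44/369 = 44/369 = 0.12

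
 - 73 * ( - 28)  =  2044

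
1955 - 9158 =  - 7203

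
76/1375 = 76/1375 = 0.06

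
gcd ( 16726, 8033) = 1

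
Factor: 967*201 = 194367  =  3^1 * 67^1* 967^1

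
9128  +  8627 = 17755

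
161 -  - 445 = 606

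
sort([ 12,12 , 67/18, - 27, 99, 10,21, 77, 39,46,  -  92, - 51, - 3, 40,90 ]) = [-92, - 51, - 27, - 3, 67/18 , 10,12,12, 21,39,40,46 , 77,90,99 ]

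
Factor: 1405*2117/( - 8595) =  - 3^ ( - 2)  *29^1 * 73^1 * 191^ ( - 1)*281^1= -  594877/1719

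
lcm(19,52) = 988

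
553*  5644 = 3121132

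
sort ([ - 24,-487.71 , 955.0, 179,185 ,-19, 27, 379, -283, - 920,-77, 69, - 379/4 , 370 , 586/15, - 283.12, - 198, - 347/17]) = [ - 920, - 487.71, - 283.12, - 283,- 198, - 379/4, - 77, - 24, -347/17, - 19,27,586/15, 69,179,185,  370,379,955.0]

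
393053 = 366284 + 26769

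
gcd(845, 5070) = 845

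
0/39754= 0=0.00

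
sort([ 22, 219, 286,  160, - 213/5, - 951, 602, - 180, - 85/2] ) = [ - 951, - 180, - 213/5 , - 85/2, 22, 160,  219 , 286,602 ] 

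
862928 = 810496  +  52432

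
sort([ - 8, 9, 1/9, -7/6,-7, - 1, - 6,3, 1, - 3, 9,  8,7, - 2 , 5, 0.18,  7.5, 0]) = [ -8, - 7, - 6, - 3 , -2, - 7/6, - 1,0, 1/9 , 0.18,1, 3,5, 7, 7.5, 8, 9, 9] 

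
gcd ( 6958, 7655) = 1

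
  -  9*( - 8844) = 79596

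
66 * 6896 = 455136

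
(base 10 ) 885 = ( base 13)531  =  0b1101110101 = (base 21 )203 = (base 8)1565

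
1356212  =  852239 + 503973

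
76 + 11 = 87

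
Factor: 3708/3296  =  2^( - 3)*3^2 = 9/8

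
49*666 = 32634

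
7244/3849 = 7244/3849 = 1.88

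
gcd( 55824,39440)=16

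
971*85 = 82535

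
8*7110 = 56880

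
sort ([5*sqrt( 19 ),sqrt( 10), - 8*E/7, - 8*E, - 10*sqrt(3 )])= [-8*E, - 10 * sqrt( 3), - 8*E/7,sqrt(10 ),5*sqrt (19 )]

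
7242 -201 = 7041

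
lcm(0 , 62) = 0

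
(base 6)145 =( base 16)41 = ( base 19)38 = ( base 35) 1u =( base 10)65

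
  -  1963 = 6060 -8023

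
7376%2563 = 2250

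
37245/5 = 7449 = 7449.00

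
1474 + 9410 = 10884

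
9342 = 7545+1797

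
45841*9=412569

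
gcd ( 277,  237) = 1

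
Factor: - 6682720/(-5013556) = 2^3*5^1*11^1 * 257^( - 1 )*3797^1*4877^( - 1) = 1670680/1253389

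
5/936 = 5/936 =0.01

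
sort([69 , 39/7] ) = [39/7,69]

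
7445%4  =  1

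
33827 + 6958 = 40785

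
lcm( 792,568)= 56232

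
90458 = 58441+32017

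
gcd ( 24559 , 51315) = 1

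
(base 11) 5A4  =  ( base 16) 2cf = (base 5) 10334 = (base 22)1AF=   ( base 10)719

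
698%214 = 56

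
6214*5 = 31070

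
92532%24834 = 18030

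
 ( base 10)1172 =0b10010010100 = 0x494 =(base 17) 40g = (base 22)296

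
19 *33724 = 640756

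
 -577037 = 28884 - 605921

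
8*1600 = 12800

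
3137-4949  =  -1812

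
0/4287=0 = 0.00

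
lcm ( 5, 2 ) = 10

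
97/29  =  3 + 10/29   =  3.34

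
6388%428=396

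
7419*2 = 14838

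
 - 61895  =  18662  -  80557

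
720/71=720/71 = 10.14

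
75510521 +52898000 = 128408521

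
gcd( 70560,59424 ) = 96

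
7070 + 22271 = 29341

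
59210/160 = 370 + 1/16 = 370.06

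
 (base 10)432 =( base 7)1155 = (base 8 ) 660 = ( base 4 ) 12300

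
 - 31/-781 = 31/781 = 0.04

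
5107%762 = 535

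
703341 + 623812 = 1327153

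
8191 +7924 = 16115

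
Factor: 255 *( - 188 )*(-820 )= 2^4 * 3^1*5^2 * 17^1*41^1*47^1 = 39310800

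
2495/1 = 2495 = 2495.00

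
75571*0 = 0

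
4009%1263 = 220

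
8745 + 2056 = 10801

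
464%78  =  74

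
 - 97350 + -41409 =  - 138759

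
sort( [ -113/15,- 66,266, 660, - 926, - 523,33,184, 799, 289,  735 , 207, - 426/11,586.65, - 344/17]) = [ - 926, - 523, - 66, - 426/11 , - 344/17, - 113/15,  33,  184,207, 266, 289, 586.65, 660,  735, 799 ] 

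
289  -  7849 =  - 7560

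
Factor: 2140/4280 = 2^( - 1) = 1/2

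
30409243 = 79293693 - 48884450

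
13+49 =62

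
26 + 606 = 632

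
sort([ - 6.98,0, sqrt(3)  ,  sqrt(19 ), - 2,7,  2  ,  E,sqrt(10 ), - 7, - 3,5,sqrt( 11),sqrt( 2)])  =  [ - 7 , - 6.98,  -  3, - 2,0,sqrt( 2), sqrt( 3),  2,E,sqrt ( 10 ), sqrt( 11), sqrt( 19),5, 7 ] 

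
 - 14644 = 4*( - 3661) 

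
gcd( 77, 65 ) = 1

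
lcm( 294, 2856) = 19992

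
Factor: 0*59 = 0 = 0^1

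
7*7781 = 54467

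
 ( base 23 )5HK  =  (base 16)bf0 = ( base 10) 3056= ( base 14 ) 1184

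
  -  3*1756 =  - 5268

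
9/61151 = 9/61151 = 0.00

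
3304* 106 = 350224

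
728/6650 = 52/475 = 0.11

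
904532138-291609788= 612922350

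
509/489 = 1 + 20/489 = 1.04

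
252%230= 22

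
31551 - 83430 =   -  51879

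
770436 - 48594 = 721842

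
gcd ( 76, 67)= 1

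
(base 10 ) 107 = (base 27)3Q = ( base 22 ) 4J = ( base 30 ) 3H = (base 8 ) 153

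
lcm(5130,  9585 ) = 364230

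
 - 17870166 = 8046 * (-2221 )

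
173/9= 173/9 = 19.22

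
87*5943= 517041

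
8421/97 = 8421/97 = 86.81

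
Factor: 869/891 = 79/81 = 3^ ( - 4) * 79^1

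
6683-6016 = 667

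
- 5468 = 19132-24600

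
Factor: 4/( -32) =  - 2^( - 3) = - 1/8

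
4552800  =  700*6504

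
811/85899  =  811/85899=0.01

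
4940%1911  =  1118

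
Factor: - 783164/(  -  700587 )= 2^2*3^(  -  2 ) * 17^ ( - 1 )*19^ ( - 1)*241^(-1) * 195791^1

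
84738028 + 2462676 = 87200704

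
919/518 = 919/518 = 1.77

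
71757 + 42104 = 113861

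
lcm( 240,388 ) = 23280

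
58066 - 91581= - 33515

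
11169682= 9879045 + 1290637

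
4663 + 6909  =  11572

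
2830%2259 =571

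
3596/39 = 92 + 8/39 = 92.21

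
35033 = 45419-10386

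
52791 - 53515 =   -  724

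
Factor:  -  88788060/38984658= - 2^1  *  3^1*5^1*103^1*149^(-1)*4789^1*43607^(-1)  =  -  14798010/6497443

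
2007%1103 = 904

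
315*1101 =346815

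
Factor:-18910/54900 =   -  31/90 = - 2^( - 1)*3^ (-2 )*5^ ( - 1 )*31^1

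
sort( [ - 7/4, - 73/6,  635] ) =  [ - 73/6, - 7/4, 635]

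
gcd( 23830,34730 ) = 10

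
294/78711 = 98/26237 = 0.00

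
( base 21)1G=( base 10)37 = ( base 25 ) 1C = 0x25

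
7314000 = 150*48760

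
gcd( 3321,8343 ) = 81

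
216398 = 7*30914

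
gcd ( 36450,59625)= 225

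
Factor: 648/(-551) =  - 2^3*3^4*19^( - 1)*29^( -1 )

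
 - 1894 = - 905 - 989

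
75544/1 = 75544 = 75544.00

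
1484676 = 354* 4194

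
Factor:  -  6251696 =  - 2^4*11^1*35521^1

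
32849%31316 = 1533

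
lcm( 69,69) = 69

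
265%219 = 46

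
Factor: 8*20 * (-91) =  - 14560 = -  2^5*5^1 *7^1*13^1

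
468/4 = 117 = 117.00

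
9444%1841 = 239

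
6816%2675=1466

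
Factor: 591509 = 591509^1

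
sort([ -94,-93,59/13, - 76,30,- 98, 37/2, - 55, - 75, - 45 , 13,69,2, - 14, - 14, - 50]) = [  -  98, - 94,-93, - 76,  -  75, - 55, - 50, - 45, - 14, - 14, 2, 59/13,13,37/2,30,69]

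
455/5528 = 455/5528 = 0.08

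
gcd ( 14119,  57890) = 7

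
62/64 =31/32 = 0.97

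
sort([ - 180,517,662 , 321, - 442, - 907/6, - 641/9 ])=[ - 442 , - 180, - 907/6, - 641/9,321 , 517,662] 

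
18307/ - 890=  -  21 + 383/890 = - 20.57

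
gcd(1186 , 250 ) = 2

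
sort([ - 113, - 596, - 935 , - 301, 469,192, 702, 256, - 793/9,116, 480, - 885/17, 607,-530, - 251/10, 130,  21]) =[  -  935, - 596,  -  530, - 301,  -  113, - 793/9, - 885/17, - 251/10,21,116, 130,  192, 256,469, 480, 607,702]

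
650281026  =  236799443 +413481583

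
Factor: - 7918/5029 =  - 74/47 = -2^1*37^1*47^( -1 ) 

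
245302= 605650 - 360348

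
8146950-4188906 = 3958044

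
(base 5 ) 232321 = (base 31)8ot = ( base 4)2010031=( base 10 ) 8461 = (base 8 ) 20415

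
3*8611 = 25833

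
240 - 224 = 16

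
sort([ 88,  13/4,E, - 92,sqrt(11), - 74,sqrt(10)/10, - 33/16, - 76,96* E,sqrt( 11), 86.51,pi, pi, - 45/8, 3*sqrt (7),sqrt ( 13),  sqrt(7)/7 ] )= [-92,-76, - 74, - 45/8, - 33/16,sqrt( 10)/10, sqrt( 7)/7,E,pi,pi , 13/4,sqrt(11),sqrt(11),sqrt( 13) , 3*sqrt(7),86.51, 88,96 * E]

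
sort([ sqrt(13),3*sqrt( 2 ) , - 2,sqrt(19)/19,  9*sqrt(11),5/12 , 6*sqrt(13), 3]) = [ - 2 , sqrt (19)/19 , 5/12,3,  sqrt ( 13),  3*sqrt(2), 6*sqrt(13),  9* sqrt ( 11 ) ]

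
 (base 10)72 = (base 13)57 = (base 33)26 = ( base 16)48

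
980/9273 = 980/9273 = 0.11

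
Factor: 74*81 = 5994 = 2^1*  3^4*37^1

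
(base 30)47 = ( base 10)127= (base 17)78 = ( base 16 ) 7F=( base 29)4B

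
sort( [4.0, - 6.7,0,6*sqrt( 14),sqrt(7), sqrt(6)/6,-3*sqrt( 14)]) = [  -  3*sqrt(14),  -  6.7,0,sqrt(6 ) /6,sqrt( 7),4.0, 6*sqrt( 14 ) ] 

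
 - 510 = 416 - 926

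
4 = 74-70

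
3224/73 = 44 + 12/73 = 44.16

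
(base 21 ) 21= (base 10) 43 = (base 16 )2b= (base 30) 1d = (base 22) 1l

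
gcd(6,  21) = 3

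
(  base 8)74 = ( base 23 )2E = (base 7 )114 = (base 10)60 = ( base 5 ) 220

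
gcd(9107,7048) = 1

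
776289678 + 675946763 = 1452236441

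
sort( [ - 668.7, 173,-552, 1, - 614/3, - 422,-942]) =[-942 , - 668.7, - 552, - 422, - 614/3, 1, 173] 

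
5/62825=1/12565=0.00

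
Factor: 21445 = 5^1*4289^1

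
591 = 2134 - 1543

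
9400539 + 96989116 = 106389655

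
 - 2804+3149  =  345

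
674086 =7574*89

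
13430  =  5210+8220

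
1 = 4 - 3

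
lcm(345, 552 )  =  2760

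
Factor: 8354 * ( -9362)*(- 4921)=384872138308 = 2^2*7^1 *19^1 * 31^1 * 37^1*151^1* 4177^1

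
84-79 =5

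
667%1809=667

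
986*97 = 95642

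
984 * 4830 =4752720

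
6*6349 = 38094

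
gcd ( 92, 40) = 4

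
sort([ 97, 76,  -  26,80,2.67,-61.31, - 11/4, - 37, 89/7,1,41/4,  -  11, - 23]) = [ - 61.31,  -  37,-26, - 23, - 11, - 11/4, 1,  2.67,41/4,89/7, 76,80, 97]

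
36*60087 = 2163132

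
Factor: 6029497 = 6029497^1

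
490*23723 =11624270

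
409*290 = 118610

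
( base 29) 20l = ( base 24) 2mn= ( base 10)1703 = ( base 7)4652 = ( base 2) 11010100111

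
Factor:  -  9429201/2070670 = -2^(-1)*3^2*5^( - 1)*7^ (- 1)*29581^( - 1)*1047689^1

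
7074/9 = 786= 786.00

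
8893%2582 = 1147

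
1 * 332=332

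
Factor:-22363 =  - 11^1*19^1*107^1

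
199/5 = 39 + 4/5 = 39.80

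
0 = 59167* 0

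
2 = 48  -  46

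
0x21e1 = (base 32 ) 8F1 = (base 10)8673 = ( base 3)102220020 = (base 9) 12806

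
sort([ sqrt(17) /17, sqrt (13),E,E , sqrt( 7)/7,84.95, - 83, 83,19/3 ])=[ - 83,sqrt (17)/17,sqrt(7 )/7 , E,E,  sqrt(13), 19/3,83,84.95]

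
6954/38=183  =  183.00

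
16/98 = 8/49 = 0.16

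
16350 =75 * 218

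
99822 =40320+59502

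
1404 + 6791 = 8195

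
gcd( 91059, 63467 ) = 1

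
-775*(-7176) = 5561400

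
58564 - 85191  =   - 26627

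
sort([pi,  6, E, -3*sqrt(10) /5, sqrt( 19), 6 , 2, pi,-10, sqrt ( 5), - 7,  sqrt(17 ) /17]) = [ - 10, - 7, - 3*sqrt(10) /5, sqrt(17 ) /17, 2,sqrt( 5 ), E, pi,pi, sqrt(19),6, 6]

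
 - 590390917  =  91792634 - 682183551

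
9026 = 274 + 8752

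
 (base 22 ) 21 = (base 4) 231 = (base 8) 55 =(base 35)1A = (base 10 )45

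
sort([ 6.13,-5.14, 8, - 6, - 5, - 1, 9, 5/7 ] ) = [ - 6, - 5.14, - 5, - 1, 5/7, 6.13,8, 9 ]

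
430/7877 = 430/7877 = 0.05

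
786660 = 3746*210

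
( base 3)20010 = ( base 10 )165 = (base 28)5P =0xa5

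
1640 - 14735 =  - 13095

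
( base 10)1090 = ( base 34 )W2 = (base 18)36A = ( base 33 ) 101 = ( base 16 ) 442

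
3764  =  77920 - 74156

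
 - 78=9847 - 9925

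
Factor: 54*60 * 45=2^3*3^6*5^2 = 145800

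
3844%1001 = 841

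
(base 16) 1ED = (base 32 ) FD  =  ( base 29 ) H0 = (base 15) 22d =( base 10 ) 493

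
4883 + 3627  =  8510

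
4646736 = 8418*552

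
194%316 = 194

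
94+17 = 111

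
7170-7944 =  - 774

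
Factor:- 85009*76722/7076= - 2^(-1) * 3^1*19^1  *29^(-1) * 61^( - 1)*673^1*85009^1 = -3261030249/3538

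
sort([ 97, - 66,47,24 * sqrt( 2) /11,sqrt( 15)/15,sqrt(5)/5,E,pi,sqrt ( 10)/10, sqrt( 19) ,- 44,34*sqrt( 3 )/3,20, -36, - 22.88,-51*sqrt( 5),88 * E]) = [  -  51*sqrt( 5),-66,-44,  -  36, - 22.88,sqrt(15 )/15,sqrt( 10 ) /10 , sqrt ( 5 )/5, E, 24*sqrt( 2) /11,pi,sqrt( 19), 34*sqrt ( 3) /3,  20,  47, 97, 88*E]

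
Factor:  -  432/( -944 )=3^3*59^ ( - 1 ) = 27/59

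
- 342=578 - 920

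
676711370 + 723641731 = 1400353101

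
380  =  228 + 152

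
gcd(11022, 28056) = 1002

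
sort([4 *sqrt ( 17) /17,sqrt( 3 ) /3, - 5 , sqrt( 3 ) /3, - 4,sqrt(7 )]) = [ - 5 , - 4,  sqrt(3 )/3,sqrt(3 )/3,4*sqrt(17) /17,sqrt (7)]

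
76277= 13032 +63245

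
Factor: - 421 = -421^1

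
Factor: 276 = 2^2*3^1*23^1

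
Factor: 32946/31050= 5491/5175 = 3^( - 2)*5^ (-2)*17^2 *19^1*23^( - 1)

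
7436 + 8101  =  15537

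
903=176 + 727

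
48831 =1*48831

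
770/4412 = 385/2206 = 0.17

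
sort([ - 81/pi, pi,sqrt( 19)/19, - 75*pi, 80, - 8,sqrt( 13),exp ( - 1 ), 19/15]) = [-75*pi, - 81/pi, - 8,sqrt(19)/19,exp(-1), 19/15, pi, sqrt(13 ),80]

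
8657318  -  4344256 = 4313062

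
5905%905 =475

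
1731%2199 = 1731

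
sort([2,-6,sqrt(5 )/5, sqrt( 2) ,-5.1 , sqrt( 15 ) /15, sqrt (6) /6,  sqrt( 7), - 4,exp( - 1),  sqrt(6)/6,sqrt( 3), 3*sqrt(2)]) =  [- 6, -5.1, - 4, sqrt( 15)/15, exp ( -1), sqrt( 6)/6 , sqrt( 6 )/6, sqrt (5 ) /5,sqrt( 2),  sqrt(3), 2, sqrt( 7), 3* sqrt(2) ] 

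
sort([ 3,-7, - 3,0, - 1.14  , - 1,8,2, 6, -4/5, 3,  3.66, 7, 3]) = [ - 7 , - 3, - 1.14, - 1 , - 4/5,0, 2, 3, 3, 3, 3.66, 6, 7,8] 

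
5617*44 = 247148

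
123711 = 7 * 17673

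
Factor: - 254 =-2^1*127^1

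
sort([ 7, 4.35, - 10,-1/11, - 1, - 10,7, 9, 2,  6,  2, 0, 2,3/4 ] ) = [ - 10,- 10, - 1, - 1/11,0,3/4, 2,2, 2 , 4.35,6,7, 7, 9]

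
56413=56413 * 1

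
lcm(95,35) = 665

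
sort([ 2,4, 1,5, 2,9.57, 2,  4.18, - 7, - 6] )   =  [ - 7, - 6 , 1 , 2,2,2, 4,4.18,5,  9.57 ]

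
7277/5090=1+2187/5090= 1.43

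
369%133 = 103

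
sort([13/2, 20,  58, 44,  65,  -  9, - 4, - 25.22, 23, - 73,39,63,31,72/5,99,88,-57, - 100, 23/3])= [-100 ,-73, - 57, - 25.22, - 9, - 4, 13/2,23/3, 72/5, 20,23,31,39, 44,58,63,65,  88, 99]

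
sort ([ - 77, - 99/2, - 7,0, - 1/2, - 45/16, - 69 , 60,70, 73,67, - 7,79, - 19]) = [ - 77, - 69,-99/2,-19, - 7, - 7, - 45/16,-1/2,0,60,67 , 70, 73, 79]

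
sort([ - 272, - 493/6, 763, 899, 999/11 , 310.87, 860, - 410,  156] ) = [- 410, - 272,- 493/6,  999/11, 156,  310.87,763, 860, 899] 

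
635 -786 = -151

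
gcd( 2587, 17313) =199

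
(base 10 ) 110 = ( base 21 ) 55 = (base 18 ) 62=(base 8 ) 156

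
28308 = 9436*3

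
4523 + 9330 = 13853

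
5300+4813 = 10113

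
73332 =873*84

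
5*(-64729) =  - 323645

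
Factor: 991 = 991^1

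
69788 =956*73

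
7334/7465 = 7334/7465=0.98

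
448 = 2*224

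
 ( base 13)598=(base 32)ua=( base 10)970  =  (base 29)14D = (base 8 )1712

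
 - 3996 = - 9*444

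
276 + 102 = 378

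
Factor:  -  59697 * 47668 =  - 2^2*3^4*11^1*17^1*67^1*701^1 = - 2845636596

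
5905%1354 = 489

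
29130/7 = 4161 +3/7 =4161.43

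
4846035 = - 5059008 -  - 9905043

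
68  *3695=251260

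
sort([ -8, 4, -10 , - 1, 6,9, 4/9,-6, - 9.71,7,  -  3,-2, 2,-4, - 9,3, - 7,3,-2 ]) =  [-10,-9.71,-9, -8,-7 , - 6, - 4,-3,-2,-2,-1,4/9,2, 3, 3, 4, 6 , 7 , 9]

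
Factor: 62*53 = 3286 = 2^1* 31^1*53^1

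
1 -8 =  - 7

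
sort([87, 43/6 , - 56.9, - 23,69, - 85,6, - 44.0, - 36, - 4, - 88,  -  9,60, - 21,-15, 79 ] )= [-88, - 85,- 56.9,-44.0,  -  36,  -  23, - 21, - 15, - 9, - 4, 6, 43/6 , 60, 69, 79, 87]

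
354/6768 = 59/1128 = 0.05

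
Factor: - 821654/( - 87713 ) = 2^1*47^1* 239^( - 1 )*367^( -1 )*8741^1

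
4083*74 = 302142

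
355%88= 3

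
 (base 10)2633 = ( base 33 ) 2DQ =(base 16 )a49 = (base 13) 1277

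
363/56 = 363/56 = 6.48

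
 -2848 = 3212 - 6060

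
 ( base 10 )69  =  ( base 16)45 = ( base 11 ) 63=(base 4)1011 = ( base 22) 33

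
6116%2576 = 964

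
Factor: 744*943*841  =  2^3*3^1*23^1 * 29^2*31^1*41^1 = 590038872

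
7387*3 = 22161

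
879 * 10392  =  9134568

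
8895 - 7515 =1380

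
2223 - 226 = 1997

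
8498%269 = 159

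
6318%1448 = 526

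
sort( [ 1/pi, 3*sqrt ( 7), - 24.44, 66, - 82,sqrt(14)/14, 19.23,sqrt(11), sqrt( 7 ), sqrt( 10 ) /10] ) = [ - 82,-24.44, sqrt( 14 ) /14, sqrt(  10)/10, 1/pi,  sqrt( 7), sqrt( 11 ),3*sqrt(7),  19.23,66 ] 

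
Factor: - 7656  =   - 2^3* 3^1*11^1 * 29^1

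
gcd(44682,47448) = 6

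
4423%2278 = 2145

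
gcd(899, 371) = 1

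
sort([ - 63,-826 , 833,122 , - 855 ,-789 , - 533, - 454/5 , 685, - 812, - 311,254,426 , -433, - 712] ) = [ - 855, - 826, - 812, - 789, -712, - 533, - 433 , - 311, - 454/5 , - 63,122, 254 , 426,685,833 ]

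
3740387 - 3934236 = -193849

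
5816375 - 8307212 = -2490837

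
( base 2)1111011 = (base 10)123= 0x7B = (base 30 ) 43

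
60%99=60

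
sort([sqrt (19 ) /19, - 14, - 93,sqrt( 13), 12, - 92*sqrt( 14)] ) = [ - 92 * sqrt( 14), - 93, - 14, sqrt(19)/19, sqrt( 13 ),12 ]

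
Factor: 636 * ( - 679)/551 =  -  431844/551 = -2^2*3^1*7^1*19^( - 1)*29^( - 1 )*53^1*97^1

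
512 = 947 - 435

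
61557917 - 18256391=43301526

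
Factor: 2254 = 2^1*7^2*23^1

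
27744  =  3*9248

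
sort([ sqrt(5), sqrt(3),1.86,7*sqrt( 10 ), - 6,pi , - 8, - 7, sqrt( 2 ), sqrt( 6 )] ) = [  -  8, - 7, - 6, sqrt (2),sqrt(3), 1.86, sqrt(5 ), sqrt(6),  pi, 7*sqrt( 10)] 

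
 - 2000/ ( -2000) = 1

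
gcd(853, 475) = 1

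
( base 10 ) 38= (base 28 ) 1a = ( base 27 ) 1b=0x26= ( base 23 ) 1F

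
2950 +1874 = 4824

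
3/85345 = 3/85345=0.00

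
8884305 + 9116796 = 18001101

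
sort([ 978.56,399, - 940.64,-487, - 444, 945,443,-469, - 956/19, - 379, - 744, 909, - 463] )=[ - 940.64, - 744, - 487, - 469, - 463, - 444, - 379, - 956/19,399, 443,  909,  945, 978.56]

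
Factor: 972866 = 2^1*486433^1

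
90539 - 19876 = 70663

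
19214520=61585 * 312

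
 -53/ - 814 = 53/814 =0.07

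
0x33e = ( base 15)3a5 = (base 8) 1476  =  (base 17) 2EE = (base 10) 830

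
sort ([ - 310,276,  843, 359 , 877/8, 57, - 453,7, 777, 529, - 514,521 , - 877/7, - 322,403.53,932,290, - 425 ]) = [-514, - 453, - 425,-322,-310,-877/7, 7, 57,877/8,276 , 290,359, 403.53,521, 529 , 777, 843,932 ]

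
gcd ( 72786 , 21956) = 2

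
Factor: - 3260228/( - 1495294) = 1630114/747647 = 2^1*617^1*1321^1*747647^( - 1)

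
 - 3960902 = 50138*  (-79)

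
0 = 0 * 2593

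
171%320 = 171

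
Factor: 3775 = 5^2 * 151^1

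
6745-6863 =-118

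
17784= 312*57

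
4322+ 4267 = 8589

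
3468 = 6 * 578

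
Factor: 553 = 7^1*79^1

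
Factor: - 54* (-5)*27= 2^1*3^6*5^1 = 7290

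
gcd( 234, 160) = 2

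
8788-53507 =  - 44719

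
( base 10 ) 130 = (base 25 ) 55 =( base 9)154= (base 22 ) 5k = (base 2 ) 10000010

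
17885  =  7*2555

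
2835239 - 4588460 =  - 1753221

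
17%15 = 2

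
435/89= 4 +79/89 = 4.89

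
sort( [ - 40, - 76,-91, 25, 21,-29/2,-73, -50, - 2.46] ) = [ - 91, - 76, - 73, - 50, - 40, - 29/2, - 2.46, 21,25]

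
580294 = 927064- 346770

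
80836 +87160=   167996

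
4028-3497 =531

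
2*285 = 570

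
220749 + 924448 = 1145197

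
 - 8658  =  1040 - 9698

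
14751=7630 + 7121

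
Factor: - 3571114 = - 2^1*1785557^1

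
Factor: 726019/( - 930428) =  - 2^ ( - 2) * 7^1*17^1 *6101^1*232607^( - 1 ) 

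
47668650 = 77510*615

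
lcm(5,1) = 5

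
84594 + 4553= 89147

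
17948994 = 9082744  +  8866250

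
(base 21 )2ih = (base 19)3a4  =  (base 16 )4fd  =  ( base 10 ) 1277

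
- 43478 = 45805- 89283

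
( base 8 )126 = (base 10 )86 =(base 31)2o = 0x56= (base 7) 152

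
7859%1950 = 59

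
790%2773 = 790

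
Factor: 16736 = 2^5 * 523^1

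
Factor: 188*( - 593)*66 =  - 7357944 = -2^3 * 3^1*11^1*47^1*593^1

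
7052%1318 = 462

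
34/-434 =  - 17/217 = -0.08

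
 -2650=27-2677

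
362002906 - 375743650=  - 13740744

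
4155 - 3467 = 688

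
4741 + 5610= 10351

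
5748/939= 1916/313= 6.12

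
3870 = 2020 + 1850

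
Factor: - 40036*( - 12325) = 493443700 = 2^2*5^2* 17^1*29^1*10009^1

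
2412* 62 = 149544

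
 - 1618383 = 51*( - 31733)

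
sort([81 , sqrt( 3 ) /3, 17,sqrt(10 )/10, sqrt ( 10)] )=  [ sqrt( 10 )/10, sqrt( 3)/3, sqrt( 10),17, 81] 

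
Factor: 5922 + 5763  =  11685 = 3^1*5^1 * 19^1*41^1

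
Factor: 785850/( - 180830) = - 465/107 = - 3^1*5^1*31^1*107^( - 1 ) 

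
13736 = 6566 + 7170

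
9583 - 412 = 9171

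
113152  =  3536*32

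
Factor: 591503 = 11^1*53773^1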